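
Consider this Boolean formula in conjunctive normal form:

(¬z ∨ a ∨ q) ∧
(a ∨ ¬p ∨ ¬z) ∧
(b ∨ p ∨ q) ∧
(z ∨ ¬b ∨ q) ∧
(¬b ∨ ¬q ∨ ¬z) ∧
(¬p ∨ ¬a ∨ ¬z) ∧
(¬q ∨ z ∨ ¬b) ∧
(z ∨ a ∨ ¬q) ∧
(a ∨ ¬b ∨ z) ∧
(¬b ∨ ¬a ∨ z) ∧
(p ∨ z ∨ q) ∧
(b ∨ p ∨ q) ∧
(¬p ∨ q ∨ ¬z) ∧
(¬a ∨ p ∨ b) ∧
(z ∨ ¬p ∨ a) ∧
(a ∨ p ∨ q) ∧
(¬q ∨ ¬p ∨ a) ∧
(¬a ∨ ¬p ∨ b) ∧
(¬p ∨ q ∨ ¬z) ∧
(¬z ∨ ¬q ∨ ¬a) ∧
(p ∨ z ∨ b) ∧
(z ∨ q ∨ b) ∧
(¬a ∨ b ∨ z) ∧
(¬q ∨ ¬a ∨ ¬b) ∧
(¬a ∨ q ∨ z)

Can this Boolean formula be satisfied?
Yes

Yes, the formula is satisfiable.

One satisfying assignment is: b=False, q=True, z=True, p=False, a=False

Verification: With this assignment, all 25 clauses evaluate to true.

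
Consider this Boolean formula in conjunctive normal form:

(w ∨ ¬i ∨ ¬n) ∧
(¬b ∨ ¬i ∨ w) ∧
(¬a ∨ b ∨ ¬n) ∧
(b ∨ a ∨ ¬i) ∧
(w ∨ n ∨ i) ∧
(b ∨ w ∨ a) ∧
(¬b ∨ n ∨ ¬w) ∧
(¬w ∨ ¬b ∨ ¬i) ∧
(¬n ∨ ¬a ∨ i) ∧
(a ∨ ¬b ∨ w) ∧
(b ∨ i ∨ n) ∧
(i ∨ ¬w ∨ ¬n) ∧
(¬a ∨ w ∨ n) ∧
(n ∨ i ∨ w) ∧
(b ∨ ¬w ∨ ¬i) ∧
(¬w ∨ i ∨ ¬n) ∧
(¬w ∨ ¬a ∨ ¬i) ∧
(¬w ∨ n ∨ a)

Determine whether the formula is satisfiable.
No

No, the formula is not satisfiable.

No assignment of truth values to the variables can make all 18 clauses true simultaneously.

The formula is UNSAT (unsatisfiable).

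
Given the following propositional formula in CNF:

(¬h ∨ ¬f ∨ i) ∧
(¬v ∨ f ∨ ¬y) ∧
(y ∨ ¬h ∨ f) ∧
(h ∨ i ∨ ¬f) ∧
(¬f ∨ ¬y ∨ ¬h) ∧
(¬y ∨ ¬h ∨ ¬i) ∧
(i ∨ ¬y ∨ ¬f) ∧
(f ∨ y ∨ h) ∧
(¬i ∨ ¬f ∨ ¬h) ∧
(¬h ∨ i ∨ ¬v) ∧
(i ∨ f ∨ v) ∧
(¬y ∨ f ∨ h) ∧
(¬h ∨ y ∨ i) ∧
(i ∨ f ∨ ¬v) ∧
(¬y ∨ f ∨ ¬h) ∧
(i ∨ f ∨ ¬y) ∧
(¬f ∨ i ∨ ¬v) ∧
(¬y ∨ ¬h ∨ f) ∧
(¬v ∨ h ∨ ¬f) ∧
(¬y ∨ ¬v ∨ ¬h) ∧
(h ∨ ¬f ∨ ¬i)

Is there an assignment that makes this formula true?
No

No, the formula is not satisfiable.

No assignment of truth values to the variables can make all 21 clauses true simultaneously.

The formula is UNSAT (unsatisfiable).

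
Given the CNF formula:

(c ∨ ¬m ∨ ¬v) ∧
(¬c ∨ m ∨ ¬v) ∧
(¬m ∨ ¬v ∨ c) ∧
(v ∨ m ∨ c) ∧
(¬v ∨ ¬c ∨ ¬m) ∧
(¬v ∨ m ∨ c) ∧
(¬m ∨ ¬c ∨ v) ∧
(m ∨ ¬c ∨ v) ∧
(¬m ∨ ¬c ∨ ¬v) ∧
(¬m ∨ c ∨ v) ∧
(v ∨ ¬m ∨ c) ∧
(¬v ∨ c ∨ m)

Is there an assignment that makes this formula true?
No

No, the formula is not satisfiable.

No assignment of truth values to the variables can make all 12 clauses true simultaneously.

The formula is UNSAT (unsatisfiable).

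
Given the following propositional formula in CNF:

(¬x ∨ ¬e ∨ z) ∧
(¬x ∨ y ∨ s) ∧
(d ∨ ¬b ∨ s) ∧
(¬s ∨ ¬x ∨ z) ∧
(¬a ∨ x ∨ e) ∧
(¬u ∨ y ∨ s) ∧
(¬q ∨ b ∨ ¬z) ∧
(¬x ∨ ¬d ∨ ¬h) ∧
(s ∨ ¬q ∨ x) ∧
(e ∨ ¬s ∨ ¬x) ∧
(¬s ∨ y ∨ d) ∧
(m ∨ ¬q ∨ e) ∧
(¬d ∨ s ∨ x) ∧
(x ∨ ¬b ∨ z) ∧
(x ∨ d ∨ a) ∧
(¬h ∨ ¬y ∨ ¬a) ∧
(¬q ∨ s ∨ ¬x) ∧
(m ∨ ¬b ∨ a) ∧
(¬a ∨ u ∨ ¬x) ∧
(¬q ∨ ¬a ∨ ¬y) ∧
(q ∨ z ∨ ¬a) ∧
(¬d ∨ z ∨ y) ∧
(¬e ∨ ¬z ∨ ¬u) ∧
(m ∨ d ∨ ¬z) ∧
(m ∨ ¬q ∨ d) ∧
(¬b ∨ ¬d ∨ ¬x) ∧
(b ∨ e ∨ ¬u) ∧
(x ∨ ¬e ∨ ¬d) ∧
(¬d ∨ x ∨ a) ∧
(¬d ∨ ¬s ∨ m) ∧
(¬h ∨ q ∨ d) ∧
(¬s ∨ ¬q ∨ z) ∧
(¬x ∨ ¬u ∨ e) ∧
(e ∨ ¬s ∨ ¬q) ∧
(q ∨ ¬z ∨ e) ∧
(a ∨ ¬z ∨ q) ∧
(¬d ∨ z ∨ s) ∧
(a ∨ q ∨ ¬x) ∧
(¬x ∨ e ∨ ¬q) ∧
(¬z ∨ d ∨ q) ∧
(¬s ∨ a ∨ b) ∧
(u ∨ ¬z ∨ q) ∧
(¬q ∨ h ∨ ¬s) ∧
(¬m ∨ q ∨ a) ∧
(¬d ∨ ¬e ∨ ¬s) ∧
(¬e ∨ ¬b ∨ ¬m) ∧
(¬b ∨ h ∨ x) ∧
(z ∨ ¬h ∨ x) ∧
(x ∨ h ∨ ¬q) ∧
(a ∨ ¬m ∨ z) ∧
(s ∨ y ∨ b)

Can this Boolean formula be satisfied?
No

No, the formula is not satisfiable.

No assignment of truth values to the variables can make all 51 clauses true simultaneously.

The formula is UNSAT (unsatisfiable).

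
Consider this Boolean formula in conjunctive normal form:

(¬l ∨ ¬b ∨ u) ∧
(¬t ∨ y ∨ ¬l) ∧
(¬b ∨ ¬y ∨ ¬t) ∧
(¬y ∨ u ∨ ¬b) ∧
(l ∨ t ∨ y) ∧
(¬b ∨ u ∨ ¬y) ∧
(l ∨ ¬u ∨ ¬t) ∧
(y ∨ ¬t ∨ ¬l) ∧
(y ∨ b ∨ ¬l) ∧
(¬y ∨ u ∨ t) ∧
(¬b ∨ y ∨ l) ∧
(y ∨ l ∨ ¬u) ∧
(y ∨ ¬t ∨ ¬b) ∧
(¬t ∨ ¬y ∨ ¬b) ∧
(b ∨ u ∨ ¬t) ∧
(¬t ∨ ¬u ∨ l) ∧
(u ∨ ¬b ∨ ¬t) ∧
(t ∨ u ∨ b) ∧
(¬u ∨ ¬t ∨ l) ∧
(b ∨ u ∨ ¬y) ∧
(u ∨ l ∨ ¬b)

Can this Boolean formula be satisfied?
Yes

Yes, the formula is satisfiable.

One satisfying assignment is: l=False, u=True, t=False, b=False, y=True

Verification: With this assignment, all 21 clauses evaluate to true.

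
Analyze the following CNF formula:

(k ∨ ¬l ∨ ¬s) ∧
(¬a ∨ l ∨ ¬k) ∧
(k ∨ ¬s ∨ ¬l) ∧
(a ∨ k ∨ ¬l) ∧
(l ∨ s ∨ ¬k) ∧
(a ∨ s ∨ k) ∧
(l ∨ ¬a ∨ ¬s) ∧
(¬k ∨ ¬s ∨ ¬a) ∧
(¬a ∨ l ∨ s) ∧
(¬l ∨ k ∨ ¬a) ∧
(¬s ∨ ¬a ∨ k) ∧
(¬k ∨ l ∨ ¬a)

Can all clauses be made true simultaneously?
Yes

Yes, the formula is satisfiable.

One satisfying assignment is: a=False, s=False, l=True, k=True

Verification: With this assignment, all 12 clauses evaluate to true.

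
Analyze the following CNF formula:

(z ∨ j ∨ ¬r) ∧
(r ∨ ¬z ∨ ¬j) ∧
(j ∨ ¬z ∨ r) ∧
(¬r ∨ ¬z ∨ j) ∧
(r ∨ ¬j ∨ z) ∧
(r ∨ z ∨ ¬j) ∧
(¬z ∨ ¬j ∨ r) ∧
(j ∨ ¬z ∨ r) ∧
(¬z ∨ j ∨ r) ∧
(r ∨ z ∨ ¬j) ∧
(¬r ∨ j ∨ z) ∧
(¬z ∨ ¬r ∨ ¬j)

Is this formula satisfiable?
Yes

Yes, the formula is satisfiable.

One satisfying assignment is: r=False, z=False, j=False

Verification: With this assignment, all 12 clauses evaluate to true.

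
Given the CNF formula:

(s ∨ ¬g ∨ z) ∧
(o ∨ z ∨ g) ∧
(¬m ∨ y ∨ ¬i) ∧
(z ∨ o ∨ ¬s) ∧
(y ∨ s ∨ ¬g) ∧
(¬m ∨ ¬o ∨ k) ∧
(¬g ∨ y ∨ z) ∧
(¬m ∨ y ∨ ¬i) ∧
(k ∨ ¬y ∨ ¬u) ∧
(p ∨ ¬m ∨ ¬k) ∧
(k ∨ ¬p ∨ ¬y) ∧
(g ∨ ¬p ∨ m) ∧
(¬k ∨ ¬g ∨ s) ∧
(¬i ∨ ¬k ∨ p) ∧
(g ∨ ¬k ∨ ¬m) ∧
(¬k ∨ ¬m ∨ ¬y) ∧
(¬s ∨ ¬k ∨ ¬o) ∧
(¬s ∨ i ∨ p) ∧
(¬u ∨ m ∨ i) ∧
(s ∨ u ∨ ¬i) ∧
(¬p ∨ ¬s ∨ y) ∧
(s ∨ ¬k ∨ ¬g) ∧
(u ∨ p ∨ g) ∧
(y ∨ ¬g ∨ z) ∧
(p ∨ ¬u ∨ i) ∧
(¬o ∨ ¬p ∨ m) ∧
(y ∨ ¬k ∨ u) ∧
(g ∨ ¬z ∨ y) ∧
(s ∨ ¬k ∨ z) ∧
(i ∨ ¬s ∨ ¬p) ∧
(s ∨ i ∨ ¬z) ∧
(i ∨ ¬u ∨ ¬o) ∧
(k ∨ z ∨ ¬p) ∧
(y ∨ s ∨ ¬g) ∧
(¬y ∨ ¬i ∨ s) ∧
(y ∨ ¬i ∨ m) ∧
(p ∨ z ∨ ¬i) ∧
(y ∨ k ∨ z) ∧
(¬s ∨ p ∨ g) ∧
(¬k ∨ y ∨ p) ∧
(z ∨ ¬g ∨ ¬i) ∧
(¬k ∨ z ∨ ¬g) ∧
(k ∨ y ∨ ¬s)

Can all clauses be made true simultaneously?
Yes

Yes, the formula is satisfiable.

One satisfying assignment is: g=True, m=False, s=True, p=False, k=False, u=False, i=True, y=True, z=True, o=False

Verification: With this assignment, all 43 clauses evaluate to true.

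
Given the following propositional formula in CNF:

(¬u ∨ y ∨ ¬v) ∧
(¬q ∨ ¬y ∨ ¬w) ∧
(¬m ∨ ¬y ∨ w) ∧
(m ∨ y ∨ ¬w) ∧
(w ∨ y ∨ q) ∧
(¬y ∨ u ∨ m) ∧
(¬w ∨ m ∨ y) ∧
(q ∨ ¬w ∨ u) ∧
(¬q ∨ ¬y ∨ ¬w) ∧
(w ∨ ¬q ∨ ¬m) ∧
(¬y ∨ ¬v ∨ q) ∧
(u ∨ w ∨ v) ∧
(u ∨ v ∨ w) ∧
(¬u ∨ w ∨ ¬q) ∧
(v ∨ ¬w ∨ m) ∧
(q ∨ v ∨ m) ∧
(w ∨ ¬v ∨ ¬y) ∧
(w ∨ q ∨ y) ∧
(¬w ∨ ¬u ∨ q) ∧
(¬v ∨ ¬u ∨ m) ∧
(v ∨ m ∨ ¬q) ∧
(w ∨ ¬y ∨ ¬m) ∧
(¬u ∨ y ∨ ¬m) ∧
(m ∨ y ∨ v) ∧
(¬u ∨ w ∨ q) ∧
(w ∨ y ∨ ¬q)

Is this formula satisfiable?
Yes

Yes, the formula is satisfiable.

One satisfying assignment is: u=False, v=True, y=False, w=True, m=True, q=True

Verification: With this assignment, all 26 clauses evaluate to true.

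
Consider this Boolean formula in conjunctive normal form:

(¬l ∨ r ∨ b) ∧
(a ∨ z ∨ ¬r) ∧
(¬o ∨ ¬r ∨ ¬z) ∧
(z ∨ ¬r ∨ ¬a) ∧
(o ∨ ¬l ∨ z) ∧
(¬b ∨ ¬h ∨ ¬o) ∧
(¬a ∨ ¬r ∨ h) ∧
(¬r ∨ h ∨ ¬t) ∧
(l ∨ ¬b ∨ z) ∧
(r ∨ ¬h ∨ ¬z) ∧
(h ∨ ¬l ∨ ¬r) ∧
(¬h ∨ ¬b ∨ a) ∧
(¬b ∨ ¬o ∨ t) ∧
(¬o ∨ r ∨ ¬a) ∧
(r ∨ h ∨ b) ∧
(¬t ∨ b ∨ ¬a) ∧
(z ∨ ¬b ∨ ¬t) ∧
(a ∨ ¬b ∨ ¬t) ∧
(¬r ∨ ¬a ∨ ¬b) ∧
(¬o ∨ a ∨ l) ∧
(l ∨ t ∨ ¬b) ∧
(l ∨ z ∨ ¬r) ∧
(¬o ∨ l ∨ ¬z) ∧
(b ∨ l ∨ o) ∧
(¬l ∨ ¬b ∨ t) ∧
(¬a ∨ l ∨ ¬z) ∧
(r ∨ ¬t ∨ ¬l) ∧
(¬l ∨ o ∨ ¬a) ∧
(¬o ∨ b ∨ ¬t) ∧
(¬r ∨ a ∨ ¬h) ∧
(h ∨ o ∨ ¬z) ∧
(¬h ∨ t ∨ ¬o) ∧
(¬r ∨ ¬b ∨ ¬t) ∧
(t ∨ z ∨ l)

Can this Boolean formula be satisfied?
No

No, the formula is not satisfiable.

No assignment of truth values to the variables can make all 34 clauses true simultaneously.

The formula is UNSAT (unsatisfiable).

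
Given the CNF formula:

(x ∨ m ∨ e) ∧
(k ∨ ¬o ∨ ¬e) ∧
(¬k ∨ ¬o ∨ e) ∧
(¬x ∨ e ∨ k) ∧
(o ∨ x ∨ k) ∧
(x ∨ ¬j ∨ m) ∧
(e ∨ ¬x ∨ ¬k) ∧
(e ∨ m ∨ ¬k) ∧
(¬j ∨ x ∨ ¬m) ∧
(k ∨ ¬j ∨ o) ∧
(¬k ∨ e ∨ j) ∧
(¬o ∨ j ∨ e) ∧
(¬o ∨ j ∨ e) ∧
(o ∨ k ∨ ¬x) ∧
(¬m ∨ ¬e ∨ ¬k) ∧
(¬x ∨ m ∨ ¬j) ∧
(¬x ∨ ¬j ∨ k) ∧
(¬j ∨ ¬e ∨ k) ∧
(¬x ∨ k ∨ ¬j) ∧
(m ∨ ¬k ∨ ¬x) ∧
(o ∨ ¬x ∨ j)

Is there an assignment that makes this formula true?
Yes

Yes, the formula is satisfiable.

One satisfying assignment is: o=True, m=False, x=False, e=True, j=False, k=True

Verification: With this assignment, all 21 clauses evaluate to true.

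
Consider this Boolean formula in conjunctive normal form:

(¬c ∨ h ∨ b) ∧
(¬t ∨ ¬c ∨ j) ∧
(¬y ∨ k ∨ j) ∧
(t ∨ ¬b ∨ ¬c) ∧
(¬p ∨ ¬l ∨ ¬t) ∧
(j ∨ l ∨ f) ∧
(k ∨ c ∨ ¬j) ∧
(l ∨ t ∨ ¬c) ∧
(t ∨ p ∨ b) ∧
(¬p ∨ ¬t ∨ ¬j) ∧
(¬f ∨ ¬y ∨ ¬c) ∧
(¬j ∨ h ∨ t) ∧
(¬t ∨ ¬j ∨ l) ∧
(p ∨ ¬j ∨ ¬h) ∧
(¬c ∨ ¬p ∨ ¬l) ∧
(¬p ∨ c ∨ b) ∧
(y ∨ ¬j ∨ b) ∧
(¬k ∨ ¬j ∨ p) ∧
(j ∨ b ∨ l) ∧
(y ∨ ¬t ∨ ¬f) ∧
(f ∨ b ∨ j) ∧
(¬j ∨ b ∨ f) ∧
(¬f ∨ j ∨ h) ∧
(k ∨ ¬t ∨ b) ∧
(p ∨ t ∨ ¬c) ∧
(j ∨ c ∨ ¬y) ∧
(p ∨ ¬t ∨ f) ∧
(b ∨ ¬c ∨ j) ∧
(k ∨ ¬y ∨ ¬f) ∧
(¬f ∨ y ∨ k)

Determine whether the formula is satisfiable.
Yes

Yes, the formula is satisfiable.

One satisfying assignment is: j=True, k=True, f=False, t=False, p=True, c=False, l=False, h=True, y=False, b=True

Verification: With this assignment, all 30 clauses evaluate to true.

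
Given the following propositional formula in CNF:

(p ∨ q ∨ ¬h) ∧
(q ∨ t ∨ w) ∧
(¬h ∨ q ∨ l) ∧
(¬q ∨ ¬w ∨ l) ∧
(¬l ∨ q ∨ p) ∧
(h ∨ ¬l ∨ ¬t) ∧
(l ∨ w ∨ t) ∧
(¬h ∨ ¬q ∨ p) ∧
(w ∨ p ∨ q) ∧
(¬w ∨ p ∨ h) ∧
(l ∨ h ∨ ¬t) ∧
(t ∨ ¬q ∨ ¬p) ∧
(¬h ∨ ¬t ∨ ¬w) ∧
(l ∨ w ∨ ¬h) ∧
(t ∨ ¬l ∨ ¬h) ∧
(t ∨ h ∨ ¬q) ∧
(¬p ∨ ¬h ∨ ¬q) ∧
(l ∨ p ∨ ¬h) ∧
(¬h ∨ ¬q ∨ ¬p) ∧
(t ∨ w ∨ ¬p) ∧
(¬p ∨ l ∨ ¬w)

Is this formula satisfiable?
Yes

Yes, the formula is satisfiable.

One satisfying assignment is: q=False, w=False, p=True, t=True, h=True, l=True

Verification: With this assignment, all 21 clauses evaluate to true.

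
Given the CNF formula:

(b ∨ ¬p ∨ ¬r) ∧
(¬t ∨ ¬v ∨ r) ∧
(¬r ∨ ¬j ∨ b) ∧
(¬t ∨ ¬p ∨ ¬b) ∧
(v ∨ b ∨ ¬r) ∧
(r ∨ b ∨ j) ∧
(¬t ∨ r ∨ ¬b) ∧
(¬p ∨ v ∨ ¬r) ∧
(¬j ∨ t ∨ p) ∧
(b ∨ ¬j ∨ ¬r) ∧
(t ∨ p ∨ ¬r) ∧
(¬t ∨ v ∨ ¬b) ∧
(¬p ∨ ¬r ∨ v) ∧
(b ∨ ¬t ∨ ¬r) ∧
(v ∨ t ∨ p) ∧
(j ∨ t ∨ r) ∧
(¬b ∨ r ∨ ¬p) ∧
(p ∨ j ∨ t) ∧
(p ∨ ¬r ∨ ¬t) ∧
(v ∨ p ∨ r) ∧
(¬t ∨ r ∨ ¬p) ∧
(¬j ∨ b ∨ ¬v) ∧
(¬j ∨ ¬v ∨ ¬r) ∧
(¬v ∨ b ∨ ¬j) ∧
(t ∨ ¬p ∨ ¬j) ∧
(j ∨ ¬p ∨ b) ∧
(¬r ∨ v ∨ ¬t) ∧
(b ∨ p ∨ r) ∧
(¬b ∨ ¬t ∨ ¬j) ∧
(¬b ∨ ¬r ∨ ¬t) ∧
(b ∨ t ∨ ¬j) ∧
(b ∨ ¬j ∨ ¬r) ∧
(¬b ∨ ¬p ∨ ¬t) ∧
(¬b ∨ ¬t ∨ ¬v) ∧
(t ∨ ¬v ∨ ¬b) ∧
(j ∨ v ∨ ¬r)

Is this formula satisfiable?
No

No, the formula is not satisfiable.

No assignment of truth values to the variables can make all 36 clauses true simultaneously.

The formula is UNSAT (unsatisfiable).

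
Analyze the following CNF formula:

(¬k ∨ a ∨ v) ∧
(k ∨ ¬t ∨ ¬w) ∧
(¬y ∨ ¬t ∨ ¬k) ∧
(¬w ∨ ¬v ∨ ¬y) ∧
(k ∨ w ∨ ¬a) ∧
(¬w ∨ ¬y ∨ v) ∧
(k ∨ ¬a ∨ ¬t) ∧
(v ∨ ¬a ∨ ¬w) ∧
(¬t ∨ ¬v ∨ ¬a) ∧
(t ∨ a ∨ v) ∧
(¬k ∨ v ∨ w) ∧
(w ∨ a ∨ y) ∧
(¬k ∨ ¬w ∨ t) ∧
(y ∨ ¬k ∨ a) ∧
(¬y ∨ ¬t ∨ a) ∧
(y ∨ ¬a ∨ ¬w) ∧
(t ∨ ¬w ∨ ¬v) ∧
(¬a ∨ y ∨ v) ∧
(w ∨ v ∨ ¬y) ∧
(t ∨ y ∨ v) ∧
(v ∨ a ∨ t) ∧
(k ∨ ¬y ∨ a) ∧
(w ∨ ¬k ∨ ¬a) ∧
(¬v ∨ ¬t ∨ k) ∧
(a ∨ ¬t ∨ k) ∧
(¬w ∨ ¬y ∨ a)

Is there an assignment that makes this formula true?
Yes

Yes, the formula is satisfiable.

One satisfying assignment is: k=True, w=False, t=False, a=False, v=True, y=True

Verification: With this assignment, all 26 clauses evaluate to true.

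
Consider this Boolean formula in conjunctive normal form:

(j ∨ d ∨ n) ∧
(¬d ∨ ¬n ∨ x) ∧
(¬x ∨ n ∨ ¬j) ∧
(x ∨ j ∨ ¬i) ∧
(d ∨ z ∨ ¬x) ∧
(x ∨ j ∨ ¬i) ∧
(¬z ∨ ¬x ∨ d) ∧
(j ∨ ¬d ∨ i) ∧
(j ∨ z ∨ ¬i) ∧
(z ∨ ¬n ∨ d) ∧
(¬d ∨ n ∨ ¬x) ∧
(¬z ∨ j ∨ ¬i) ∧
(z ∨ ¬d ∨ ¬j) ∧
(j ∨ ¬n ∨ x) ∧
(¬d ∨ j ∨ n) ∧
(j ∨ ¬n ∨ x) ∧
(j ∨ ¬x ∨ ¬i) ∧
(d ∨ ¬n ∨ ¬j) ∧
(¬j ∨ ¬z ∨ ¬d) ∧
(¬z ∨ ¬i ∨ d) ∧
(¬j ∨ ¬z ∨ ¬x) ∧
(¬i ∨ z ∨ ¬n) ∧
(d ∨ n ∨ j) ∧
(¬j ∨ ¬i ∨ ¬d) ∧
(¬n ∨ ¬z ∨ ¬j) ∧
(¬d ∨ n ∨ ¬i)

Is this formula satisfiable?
Yes

Yes, the formula is satisfiable.

One satisfying assignment is: d=False, j=True, x=False, z=False, i=False, n=False

Verification: With this assignment, all 26 clauses evaluate to true.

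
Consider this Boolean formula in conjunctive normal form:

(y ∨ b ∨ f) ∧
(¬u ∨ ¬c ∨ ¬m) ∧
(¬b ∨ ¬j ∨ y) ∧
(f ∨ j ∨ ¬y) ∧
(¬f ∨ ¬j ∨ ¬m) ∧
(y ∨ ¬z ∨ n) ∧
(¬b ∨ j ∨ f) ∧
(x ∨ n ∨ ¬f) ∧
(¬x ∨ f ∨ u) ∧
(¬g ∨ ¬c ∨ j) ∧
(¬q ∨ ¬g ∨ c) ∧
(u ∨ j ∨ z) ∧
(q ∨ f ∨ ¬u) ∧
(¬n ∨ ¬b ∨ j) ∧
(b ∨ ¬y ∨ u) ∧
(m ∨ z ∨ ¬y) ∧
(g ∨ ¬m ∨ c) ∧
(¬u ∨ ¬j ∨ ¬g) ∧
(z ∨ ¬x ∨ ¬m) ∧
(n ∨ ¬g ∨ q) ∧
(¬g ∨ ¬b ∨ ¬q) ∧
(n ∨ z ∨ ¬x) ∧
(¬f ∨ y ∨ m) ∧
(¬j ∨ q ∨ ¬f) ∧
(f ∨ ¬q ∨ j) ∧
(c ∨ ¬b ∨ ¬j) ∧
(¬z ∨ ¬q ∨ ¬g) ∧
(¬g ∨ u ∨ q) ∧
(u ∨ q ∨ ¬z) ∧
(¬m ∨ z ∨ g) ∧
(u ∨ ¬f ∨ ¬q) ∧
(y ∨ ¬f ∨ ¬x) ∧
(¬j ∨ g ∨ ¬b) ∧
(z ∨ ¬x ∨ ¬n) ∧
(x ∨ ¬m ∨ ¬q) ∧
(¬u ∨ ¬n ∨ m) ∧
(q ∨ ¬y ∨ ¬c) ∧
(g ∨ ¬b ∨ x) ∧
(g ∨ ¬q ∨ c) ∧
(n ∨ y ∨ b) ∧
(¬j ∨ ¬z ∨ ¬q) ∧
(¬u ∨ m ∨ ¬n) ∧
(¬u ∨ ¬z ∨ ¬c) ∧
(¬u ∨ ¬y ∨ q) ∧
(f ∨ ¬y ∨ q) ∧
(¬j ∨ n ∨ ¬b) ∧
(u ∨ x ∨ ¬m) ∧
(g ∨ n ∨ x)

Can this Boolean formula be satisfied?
Yes

Yes, the formula is satisfiable.

One satisfying assignment is: y=False, n=True, u=True, f=True, c=False, b=False, z=False, g=True, j=False, x=False, q=False, m=True

Verification: With this assignment, all 48 clauses evaluate to true.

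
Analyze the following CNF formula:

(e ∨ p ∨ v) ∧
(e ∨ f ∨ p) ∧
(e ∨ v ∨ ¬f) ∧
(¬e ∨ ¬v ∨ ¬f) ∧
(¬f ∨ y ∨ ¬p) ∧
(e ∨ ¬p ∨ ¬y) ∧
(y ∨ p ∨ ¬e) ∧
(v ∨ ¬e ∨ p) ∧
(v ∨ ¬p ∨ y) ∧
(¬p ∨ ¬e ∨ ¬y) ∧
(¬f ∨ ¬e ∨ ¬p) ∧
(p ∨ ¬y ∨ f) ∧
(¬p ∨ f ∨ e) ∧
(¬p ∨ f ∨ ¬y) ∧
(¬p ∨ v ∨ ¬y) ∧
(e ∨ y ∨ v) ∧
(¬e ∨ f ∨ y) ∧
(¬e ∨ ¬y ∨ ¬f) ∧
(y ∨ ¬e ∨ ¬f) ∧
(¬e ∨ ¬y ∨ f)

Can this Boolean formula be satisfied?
Yes

Yes, the formula is satisfiable.

One satisfying assignment is: v=True, e=False, p=False, f=True, y=True

Verification: With this assignment, all 20 clauses evaluate to true.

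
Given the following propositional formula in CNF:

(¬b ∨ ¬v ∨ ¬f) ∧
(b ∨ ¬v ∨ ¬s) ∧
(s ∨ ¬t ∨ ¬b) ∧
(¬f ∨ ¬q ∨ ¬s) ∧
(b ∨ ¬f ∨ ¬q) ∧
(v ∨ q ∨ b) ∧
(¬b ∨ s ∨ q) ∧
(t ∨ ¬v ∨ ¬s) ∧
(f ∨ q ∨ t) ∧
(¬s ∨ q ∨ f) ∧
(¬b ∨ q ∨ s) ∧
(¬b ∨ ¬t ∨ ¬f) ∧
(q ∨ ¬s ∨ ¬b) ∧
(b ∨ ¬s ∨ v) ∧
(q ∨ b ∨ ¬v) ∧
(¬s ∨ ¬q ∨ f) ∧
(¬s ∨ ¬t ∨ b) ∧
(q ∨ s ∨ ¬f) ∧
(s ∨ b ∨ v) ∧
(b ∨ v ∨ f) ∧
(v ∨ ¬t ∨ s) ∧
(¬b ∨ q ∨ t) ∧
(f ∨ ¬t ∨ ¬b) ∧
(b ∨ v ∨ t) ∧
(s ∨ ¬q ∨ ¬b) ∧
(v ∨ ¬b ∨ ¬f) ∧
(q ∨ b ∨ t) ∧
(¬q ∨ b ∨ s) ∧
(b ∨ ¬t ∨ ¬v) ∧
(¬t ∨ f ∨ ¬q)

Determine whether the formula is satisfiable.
No

No, the formula is not satisfiable.

No assignment of truth values to the variables can make all 30 clauses true simultaneously.

The formula is UNSAT (unsatisfiable).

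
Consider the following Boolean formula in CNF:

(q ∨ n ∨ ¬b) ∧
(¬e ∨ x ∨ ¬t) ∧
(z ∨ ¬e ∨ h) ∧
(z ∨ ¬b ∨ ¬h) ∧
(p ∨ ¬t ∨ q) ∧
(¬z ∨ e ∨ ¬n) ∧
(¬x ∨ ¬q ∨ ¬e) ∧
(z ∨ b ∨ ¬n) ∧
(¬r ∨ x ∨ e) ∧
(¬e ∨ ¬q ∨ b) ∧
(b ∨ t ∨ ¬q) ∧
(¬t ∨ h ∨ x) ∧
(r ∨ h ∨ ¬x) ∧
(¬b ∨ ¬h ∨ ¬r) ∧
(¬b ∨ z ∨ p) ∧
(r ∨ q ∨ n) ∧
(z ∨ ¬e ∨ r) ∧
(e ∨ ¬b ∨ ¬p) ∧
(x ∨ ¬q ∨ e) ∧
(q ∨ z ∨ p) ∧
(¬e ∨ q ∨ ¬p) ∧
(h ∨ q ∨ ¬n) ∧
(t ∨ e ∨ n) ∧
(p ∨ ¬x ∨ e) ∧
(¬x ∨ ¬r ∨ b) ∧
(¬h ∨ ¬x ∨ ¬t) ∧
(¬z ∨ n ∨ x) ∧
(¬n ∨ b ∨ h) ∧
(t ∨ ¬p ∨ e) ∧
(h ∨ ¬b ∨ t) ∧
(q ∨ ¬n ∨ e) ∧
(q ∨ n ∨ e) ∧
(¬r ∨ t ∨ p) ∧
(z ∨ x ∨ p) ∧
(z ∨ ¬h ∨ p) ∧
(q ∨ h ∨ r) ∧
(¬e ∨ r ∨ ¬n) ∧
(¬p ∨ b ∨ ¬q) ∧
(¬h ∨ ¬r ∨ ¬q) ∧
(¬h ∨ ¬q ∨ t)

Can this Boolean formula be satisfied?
No

No, the formula is not satisfiable.

No assignment of truth values to the variables can make all 40 clauses true simultaneously.

The formula is UNSAT (unsatisfiable).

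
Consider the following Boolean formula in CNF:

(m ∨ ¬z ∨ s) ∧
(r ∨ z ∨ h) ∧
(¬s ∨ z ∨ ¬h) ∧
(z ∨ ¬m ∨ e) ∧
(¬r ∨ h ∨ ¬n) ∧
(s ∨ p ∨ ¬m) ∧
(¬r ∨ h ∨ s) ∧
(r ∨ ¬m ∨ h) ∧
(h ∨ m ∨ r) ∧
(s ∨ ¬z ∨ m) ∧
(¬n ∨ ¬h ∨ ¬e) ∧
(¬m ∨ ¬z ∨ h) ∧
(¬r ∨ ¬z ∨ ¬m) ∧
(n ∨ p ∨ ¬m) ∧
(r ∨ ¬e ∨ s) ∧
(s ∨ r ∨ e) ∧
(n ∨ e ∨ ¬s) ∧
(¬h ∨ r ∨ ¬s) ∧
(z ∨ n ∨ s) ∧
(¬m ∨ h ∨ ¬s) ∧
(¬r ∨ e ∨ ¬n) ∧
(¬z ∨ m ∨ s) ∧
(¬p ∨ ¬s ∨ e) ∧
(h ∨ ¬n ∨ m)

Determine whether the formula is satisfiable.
Yes

Yes, the formula is satisfiable.

One satisfying assignment is: e=True, p=True, r=True, z=False, m=False, n=False, h=False, s=True

Verification: With this assignment, all 24 clauses evaluate to true.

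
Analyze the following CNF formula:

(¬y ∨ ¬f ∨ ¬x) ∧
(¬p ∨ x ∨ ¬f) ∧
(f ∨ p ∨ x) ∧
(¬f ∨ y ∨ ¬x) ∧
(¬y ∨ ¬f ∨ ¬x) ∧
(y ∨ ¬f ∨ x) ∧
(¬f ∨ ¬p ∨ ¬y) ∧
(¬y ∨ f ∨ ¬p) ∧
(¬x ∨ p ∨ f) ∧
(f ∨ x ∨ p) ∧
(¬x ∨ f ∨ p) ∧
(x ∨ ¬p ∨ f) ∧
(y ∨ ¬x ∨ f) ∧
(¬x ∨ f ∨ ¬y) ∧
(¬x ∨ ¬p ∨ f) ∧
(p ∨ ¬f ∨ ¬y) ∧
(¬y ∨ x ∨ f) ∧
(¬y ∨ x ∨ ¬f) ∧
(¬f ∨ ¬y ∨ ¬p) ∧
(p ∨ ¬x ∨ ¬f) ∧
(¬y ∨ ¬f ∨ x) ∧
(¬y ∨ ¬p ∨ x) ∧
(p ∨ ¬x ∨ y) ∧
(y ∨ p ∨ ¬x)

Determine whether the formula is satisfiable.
No

No, the formula is not satisfiable.

No assignment of truth values to the variables can make all 24 clauses true simultaneously.

The formula is UNSAT (unsatisfiable).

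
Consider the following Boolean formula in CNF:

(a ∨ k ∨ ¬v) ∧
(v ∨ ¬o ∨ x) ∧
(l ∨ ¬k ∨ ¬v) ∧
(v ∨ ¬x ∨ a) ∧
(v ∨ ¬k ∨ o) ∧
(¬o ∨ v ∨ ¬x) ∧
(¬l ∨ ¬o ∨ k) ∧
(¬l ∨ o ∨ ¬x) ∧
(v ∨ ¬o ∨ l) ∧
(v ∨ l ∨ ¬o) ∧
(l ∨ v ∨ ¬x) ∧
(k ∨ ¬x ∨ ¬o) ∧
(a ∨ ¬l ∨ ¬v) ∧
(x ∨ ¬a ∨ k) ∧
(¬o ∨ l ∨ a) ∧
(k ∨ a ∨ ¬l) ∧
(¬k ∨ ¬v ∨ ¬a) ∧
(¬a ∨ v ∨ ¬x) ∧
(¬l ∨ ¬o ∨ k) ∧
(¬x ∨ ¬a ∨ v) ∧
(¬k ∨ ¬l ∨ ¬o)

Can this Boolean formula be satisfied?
Yes

Yes, the formula is satisfiable.

One satisfying assignment is: k=False, l=False, o=False, x=False, v=False, a=False

Verification: With this assignment, all 21 clauses evaluate to true.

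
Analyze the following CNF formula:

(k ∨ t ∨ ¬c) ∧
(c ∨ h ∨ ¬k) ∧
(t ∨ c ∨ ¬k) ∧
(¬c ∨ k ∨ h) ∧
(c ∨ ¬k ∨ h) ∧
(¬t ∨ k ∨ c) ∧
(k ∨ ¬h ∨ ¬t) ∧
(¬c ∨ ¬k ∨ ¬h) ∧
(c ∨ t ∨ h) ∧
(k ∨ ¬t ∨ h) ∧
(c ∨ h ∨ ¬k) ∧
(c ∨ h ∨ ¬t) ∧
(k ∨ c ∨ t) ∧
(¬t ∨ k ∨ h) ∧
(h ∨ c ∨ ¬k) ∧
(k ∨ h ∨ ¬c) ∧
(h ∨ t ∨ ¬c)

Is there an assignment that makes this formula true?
Yes

Yes, the formula is satisfiable.

One satisfying assignment is: k=True, h=False, c=True, t=True

Verification: With this assignment, all 17 clauses evaluate to true.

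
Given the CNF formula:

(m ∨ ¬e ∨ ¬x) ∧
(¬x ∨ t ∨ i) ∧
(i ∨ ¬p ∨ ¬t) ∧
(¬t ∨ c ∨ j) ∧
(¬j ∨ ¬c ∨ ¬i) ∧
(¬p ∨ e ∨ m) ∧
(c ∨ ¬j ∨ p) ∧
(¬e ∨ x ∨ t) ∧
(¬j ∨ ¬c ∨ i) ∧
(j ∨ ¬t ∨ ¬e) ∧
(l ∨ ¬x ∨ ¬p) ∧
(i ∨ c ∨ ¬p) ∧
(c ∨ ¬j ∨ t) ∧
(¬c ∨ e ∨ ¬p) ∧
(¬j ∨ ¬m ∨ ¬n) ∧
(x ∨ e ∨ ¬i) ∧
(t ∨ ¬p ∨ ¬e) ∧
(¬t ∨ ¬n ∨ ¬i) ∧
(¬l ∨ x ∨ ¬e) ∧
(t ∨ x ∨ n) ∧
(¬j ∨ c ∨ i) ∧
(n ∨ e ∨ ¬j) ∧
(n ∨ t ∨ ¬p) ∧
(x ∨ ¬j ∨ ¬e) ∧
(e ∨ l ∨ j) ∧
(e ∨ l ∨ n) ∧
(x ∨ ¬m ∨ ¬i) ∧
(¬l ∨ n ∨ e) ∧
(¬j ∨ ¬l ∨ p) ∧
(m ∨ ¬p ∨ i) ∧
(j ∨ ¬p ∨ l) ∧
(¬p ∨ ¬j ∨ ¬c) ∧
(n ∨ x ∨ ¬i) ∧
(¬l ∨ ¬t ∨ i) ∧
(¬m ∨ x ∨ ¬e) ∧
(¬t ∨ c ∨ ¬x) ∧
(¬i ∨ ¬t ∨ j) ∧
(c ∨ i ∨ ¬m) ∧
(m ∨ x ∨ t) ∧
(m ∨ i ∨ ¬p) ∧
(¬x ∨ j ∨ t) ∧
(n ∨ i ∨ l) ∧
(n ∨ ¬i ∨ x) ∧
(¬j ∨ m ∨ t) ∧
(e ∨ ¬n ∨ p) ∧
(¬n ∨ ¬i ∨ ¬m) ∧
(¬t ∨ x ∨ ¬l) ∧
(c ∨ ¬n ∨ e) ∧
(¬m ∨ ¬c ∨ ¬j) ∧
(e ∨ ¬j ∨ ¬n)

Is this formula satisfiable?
No

No, the formula is not satisfiable.

No assignment of truth values to the variables can make all 50 clauses true simultaneously.

The formula is UNSAT (unsatisfiable).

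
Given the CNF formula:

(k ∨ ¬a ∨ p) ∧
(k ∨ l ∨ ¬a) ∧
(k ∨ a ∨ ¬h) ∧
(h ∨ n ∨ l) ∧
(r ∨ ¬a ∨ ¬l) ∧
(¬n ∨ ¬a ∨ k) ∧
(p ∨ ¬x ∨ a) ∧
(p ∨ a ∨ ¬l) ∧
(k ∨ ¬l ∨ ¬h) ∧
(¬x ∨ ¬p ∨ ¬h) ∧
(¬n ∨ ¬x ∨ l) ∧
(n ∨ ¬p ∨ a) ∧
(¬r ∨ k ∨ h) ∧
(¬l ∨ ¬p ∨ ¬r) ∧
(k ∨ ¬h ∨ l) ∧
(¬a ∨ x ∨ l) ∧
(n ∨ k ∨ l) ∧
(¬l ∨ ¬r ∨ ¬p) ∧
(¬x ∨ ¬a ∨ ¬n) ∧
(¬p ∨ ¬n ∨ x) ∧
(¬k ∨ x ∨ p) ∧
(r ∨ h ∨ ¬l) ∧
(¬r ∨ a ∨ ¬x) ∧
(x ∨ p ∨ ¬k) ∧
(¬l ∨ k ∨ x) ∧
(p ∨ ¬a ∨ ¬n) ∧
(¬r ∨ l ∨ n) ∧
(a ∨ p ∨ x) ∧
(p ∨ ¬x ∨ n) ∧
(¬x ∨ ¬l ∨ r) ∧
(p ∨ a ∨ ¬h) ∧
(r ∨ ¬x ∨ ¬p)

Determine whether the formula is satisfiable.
No

No, the formula is not satisfiable.

No assignment of truth values to the variables can make all 32 clauses true simultaneously.

The formula is UNSAT (unsatisfiable).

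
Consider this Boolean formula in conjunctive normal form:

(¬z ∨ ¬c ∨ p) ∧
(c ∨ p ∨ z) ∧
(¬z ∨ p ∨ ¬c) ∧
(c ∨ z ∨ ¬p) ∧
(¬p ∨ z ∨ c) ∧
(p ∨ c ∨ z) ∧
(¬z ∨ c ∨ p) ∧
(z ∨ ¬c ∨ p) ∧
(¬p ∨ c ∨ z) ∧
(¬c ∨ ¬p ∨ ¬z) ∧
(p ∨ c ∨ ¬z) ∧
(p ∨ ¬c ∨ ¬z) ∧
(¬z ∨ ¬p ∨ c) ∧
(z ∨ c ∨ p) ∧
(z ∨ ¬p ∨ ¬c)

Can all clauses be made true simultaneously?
No

No, the formula is not satisfiable.

No assignment of truth values to the variables can make all 15 clauses true simultaneously.

The formula is UNSAT (unsatisfiable).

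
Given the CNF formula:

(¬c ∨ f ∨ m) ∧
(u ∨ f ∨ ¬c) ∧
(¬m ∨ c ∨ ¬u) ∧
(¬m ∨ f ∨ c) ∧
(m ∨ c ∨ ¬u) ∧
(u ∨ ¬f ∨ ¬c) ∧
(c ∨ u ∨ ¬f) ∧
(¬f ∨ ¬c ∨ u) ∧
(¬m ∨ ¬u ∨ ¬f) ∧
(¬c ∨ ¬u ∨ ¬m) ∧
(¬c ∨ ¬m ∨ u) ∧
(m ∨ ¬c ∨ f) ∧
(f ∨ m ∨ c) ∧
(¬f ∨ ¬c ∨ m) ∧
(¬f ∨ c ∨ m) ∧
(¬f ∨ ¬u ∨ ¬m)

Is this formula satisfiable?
No

No, the formula is not satisfiable.

No assignment of truth values to the variables can make all 16 clauses true simultaneously.

The formula is UNSAT (unsatisfiable).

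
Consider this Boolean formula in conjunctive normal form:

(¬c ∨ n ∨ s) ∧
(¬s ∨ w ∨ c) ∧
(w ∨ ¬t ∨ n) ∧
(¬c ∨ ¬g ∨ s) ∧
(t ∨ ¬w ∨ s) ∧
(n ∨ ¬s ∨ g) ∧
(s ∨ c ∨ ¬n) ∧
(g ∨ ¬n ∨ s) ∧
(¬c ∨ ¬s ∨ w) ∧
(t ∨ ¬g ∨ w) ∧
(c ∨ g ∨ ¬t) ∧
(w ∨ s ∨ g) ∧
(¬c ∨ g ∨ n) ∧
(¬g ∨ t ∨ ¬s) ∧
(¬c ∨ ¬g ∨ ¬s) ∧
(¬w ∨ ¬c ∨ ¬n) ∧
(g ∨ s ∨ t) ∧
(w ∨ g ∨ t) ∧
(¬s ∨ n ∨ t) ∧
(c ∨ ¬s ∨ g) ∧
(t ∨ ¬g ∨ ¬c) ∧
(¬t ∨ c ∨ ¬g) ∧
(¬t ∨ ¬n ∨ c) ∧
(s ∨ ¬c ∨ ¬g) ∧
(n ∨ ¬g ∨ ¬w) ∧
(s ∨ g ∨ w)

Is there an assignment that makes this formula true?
No

No, the formula is not satisfiable.

No assignment of truth values to the variables can make all 26 clauses true simultaneously.

The formula is UNSAT (unsatisfiable).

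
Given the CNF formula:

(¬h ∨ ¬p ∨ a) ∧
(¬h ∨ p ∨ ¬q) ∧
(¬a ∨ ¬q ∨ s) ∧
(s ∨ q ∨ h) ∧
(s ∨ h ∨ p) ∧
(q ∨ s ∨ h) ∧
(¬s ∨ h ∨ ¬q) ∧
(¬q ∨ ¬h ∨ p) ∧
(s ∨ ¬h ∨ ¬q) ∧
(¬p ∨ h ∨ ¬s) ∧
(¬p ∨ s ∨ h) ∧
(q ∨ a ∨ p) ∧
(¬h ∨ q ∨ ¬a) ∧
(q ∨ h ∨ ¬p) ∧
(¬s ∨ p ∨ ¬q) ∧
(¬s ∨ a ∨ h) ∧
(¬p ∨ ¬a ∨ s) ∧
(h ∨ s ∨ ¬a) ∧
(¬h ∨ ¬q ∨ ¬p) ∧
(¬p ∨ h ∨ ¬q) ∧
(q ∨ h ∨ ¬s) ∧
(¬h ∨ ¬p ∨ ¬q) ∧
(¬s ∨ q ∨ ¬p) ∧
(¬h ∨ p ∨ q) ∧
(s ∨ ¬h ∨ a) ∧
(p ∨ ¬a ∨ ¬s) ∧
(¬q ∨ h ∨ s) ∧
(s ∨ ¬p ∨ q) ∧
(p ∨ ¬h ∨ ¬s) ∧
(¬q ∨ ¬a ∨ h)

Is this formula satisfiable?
No

No, the formula is not satisfiable.

No assignment of truth values to the variables can make all 30 clauses true simultaneously.

The formula is UNSAT (unsatisfiable).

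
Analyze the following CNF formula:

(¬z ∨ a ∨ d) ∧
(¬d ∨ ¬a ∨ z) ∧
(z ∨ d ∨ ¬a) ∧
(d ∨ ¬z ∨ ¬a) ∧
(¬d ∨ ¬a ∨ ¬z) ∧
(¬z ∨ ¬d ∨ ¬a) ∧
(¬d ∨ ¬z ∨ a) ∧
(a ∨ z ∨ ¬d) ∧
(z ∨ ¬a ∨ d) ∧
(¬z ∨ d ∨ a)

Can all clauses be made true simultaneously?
Yes

Yes, the formula is satisfiable.

One satisfying assignment is: d=False, z=False, a=False

Verification: With this assignment, all 10 clauses evaluate to true.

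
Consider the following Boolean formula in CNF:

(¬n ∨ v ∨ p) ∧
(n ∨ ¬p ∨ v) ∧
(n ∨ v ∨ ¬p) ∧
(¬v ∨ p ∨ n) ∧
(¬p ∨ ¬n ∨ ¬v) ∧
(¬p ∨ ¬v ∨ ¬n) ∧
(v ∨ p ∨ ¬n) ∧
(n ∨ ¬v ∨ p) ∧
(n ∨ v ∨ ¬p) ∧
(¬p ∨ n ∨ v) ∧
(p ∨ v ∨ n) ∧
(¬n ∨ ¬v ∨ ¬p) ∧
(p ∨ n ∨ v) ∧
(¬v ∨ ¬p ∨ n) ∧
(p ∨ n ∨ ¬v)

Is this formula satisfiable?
Yes

Yes, the formula is satisfiable.

One satisfying assignment is: p=True, n=True, v=False

Verification: With this assignment, all 15 clauses evaluate to true.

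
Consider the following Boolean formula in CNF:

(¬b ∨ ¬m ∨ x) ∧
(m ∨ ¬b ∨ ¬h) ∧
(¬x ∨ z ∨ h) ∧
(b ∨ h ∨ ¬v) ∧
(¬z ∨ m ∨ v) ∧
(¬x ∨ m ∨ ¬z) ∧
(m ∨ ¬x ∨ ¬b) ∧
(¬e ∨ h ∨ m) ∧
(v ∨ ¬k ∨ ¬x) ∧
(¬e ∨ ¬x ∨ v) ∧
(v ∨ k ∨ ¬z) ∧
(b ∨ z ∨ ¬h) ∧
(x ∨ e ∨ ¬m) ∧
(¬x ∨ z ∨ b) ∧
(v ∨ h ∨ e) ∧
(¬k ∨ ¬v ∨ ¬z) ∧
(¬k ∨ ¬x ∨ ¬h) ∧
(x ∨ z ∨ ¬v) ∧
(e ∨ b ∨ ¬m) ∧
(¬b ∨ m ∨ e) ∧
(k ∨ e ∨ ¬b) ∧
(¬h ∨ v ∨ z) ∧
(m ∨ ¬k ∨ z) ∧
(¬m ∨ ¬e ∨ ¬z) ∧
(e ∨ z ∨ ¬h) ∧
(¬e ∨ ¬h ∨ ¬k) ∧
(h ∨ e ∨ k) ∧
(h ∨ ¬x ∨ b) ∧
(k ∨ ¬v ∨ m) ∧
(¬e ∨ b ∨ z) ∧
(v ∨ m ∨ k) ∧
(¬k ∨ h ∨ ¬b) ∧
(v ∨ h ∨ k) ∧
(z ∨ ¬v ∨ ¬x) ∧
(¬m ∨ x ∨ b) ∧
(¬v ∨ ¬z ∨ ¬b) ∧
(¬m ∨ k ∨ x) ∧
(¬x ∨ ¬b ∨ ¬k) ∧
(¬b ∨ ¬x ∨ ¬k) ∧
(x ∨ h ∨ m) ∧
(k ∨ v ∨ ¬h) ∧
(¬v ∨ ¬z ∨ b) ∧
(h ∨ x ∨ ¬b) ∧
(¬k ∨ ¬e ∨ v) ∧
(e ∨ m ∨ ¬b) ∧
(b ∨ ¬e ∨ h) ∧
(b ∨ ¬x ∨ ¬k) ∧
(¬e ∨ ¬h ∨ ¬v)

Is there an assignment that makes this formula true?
No

No, the formula is not satisfiable.

No assignment of truth values to the variables can make all 48 clauses true simultaneously.

The formula is UNSAT (unsatisfiable).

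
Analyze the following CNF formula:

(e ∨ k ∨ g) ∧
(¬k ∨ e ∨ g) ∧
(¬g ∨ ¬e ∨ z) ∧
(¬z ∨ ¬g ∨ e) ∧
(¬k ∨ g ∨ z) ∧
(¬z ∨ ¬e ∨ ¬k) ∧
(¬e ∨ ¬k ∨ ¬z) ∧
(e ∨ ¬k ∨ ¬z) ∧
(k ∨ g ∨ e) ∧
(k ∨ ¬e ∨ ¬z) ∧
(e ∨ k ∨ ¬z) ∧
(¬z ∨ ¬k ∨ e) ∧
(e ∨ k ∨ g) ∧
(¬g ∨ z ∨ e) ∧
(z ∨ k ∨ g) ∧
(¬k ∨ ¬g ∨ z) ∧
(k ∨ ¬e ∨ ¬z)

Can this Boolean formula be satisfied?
No

No, the formula is not satisfiable.

No assignment of truth values to the variables can make all 17 clauses true simultaneously.

The formula is UNSAT (unsatisfiable).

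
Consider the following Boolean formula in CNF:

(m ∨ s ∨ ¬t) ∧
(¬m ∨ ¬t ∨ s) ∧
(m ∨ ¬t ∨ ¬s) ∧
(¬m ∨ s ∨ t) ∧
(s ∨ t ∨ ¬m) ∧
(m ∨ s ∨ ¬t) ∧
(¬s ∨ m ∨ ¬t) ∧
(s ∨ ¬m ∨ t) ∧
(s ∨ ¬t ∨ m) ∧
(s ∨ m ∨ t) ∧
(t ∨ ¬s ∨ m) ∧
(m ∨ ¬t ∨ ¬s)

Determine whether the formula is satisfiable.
Yes

Yes, the formula is satisfiable.

One satisfying assignment is: m=True, t=False, s=True

Verification: With this assignment, all 12 clauses evaluate to true.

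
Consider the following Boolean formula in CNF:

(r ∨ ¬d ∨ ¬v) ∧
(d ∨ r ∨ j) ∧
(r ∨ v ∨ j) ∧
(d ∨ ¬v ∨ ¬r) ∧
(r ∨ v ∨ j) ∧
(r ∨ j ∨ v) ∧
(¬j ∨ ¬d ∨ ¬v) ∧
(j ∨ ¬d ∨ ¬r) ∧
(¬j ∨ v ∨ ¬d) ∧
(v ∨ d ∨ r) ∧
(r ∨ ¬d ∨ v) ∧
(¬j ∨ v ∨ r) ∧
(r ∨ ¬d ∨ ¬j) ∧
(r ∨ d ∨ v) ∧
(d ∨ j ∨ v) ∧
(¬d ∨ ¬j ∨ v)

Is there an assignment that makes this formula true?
Yes

Yes, the formula is satisfiable.

One satisfying assignment is: d=False, r=False, v=True, j=True

Verification: With this assignment, all 16 clauses evaluate to true.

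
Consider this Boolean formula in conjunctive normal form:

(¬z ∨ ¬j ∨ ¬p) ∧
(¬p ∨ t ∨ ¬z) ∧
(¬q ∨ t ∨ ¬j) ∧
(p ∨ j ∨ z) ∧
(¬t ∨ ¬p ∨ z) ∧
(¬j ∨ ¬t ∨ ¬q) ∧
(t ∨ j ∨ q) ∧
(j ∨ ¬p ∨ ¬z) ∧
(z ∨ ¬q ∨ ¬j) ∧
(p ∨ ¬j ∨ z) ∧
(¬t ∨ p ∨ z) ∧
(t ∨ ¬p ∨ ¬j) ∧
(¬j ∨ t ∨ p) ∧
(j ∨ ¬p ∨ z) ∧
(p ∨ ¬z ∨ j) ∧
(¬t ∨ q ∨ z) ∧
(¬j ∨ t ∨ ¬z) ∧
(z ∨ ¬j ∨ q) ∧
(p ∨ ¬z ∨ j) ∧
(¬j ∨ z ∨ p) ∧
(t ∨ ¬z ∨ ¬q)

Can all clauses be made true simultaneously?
Yes

Yes, the formula is satisfiable.

One satisfying assignment is: p=False, j=True, t=True, z=True, q=False

Verification: With this assignment, all 21 clauses evaluate to true.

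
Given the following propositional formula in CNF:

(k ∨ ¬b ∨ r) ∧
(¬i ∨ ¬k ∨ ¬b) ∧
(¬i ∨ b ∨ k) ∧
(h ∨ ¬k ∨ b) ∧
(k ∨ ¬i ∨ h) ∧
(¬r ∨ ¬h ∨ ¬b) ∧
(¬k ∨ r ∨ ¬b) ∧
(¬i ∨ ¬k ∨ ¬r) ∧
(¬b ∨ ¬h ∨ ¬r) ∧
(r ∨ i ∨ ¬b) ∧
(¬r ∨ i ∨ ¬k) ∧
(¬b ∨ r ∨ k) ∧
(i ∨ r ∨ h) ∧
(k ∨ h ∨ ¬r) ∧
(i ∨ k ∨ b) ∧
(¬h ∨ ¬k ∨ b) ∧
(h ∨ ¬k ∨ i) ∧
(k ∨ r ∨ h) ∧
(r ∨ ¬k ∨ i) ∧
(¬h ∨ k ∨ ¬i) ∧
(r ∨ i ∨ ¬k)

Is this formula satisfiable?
No

No, the formula is not satisfiable.

No assignment of truth values to the variables can make all 21 clauses true simultaneously.

The formula is UNSAT (unsatisfiable).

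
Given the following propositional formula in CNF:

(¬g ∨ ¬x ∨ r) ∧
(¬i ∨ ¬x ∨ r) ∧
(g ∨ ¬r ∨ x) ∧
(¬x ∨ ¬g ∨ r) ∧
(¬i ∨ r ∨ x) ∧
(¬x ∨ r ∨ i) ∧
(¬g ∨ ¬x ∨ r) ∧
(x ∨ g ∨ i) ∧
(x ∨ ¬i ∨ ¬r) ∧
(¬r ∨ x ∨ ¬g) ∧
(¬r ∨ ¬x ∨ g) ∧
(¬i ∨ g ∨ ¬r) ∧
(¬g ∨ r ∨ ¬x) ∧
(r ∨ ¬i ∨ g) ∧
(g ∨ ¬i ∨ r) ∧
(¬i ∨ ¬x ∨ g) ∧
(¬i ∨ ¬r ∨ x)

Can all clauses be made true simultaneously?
Yes

Yes, the formula is satisfiable.

One satisfying assignment is: x=False, r=False, g=True, i=False

Verification: With this assignment, all 17 clauses evaluate to true.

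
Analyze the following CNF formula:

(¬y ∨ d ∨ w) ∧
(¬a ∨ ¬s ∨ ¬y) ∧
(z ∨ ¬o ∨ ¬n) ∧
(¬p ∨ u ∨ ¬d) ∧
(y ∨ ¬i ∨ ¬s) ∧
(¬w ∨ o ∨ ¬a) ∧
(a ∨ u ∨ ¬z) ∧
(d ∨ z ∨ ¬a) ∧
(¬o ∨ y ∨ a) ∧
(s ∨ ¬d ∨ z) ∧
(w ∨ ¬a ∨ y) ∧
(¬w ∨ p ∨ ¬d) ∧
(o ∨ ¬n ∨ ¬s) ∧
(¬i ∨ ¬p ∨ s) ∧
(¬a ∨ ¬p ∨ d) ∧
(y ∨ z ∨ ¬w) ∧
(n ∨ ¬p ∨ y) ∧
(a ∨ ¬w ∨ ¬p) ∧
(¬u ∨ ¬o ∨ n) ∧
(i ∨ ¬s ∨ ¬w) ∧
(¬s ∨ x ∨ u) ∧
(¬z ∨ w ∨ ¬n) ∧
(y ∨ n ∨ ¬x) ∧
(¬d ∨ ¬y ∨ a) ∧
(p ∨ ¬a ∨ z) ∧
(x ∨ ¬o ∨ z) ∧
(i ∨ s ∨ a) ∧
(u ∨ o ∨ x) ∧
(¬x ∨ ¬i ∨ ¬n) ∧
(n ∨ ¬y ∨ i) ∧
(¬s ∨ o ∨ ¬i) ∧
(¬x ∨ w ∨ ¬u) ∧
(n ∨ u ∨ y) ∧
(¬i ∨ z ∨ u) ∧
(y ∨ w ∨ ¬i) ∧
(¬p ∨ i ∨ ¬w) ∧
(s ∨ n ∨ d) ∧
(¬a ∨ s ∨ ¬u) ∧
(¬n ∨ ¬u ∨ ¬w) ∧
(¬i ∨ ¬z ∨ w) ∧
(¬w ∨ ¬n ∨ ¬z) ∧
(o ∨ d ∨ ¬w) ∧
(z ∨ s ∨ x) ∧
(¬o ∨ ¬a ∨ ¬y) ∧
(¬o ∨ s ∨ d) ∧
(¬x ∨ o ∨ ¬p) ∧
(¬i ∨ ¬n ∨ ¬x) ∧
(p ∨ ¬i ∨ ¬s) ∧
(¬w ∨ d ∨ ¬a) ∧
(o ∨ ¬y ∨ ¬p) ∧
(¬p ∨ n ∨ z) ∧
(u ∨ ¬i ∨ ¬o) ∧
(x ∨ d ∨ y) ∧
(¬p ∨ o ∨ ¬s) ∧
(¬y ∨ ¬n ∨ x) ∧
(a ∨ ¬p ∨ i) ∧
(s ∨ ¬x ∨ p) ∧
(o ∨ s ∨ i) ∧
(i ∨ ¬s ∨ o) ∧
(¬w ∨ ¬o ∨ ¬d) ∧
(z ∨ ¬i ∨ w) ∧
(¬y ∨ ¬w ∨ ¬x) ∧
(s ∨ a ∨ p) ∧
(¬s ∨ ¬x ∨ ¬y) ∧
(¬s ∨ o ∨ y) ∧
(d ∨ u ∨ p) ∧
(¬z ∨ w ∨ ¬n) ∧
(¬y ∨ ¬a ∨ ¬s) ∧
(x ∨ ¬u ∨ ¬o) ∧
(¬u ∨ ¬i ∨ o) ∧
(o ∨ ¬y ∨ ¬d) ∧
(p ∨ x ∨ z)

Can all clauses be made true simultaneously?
No

No, the formula is not satisfiable.

No assignment of truth values to the variables can make all 72 clauses true simultaneously.

The formula is UNSAT (unsatisfiable).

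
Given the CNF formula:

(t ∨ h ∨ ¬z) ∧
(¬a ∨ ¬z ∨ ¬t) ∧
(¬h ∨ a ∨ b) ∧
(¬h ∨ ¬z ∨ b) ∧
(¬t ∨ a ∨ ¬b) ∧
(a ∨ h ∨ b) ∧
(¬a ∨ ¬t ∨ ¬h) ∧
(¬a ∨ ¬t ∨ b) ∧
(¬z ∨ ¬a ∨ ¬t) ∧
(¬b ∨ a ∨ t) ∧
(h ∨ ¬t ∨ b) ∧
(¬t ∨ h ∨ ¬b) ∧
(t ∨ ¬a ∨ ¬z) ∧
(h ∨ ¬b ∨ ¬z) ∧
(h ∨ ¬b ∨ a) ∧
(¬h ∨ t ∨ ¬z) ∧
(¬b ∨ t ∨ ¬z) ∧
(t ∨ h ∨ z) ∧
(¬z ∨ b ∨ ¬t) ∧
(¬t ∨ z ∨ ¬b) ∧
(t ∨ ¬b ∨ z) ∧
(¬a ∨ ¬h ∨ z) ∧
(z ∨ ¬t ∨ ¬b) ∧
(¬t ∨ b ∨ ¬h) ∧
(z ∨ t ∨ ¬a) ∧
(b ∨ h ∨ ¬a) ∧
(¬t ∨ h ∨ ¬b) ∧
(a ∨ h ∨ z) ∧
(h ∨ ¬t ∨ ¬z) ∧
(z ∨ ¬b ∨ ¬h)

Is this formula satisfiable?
No

No, the formula is not satisfiable.

No assignment of truth values to the variables can make all 30 clauses true simultaneously.

The formula is UNSAT (unsatisfiable).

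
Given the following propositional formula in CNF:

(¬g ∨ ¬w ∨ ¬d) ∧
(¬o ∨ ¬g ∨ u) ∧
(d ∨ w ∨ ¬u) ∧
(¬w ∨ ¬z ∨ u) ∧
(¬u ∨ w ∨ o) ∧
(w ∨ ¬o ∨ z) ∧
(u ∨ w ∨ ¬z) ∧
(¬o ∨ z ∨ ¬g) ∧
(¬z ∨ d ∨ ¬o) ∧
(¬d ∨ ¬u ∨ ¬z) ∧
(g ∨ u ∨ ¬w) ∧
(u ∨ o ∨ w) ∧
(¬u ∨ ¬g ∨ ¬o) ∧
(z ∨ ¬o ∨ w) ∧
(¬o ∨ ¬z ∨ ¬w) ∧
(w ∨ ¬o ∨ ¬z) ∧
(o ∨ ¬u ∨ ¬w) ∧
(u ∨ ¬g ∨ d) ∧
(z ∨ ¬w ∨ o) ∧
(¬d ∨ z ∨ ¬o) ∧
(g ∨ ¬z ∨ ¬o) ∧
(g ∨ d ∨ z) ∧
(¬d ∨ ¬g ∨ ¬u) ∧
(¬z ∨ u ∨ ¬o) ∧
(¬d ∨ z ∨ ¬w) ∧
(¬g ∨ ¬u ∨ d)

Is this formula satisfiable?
No

No, the formula is not satisfiable.

No assignment of truth values to the variables can make all 26 clauses true simultaneously.

The formula is UNSAT (unsatisfiable).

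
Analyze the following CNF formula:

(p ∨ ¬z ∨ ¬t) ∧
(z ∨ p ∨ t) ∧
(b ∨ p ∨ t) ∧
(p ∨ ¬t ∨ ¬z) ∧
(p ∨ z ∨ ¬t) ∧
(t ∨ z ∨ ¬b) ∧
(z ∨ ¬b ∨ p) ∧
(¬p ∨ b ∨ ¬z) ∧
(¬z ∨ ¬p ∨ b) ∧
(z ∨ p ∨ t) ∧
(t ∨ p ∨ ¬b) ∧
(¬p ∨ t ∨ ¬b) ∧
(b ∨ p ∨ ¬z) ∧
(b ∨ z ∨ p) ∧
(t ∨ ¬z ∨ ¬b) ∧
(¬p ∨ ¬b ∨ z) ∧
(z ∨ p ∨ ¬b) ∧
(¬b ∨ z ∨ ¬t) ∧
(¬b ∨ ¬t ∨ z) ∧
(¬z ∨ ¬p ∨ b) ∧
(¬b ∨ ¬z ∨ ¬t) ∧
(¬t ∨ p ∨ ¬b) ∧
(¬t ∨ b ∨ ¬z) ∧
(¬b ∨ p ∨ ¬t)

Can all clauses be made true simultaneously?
Yes

Yes, the formula is satisfiable.

One satisfying assignment is: p=True, b=False, t=False, z=False

Verification: With this assignment, all 24 clauses evaluate to true.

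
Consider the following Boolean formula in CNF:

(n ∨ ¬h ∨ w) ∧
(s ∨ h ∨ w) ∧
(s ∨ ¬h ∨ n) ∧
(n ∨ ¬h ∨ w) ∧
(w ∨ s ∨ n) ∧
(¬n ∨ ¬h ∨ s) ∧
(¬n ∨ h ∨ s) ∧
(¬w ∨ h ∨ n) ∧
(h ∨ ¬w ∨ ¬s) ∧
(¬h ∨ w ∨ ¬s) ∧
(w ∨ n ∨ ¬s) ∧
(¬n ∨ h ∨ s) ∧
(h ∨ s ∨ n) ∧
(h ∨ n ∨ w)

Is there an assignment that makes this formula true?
Yes

Yes, the formula is satisfiable.

One satisfying assignment is: n=True, s=True, w=False, h=False

Verification: With this assignment, all 14 clauses evaluate to true.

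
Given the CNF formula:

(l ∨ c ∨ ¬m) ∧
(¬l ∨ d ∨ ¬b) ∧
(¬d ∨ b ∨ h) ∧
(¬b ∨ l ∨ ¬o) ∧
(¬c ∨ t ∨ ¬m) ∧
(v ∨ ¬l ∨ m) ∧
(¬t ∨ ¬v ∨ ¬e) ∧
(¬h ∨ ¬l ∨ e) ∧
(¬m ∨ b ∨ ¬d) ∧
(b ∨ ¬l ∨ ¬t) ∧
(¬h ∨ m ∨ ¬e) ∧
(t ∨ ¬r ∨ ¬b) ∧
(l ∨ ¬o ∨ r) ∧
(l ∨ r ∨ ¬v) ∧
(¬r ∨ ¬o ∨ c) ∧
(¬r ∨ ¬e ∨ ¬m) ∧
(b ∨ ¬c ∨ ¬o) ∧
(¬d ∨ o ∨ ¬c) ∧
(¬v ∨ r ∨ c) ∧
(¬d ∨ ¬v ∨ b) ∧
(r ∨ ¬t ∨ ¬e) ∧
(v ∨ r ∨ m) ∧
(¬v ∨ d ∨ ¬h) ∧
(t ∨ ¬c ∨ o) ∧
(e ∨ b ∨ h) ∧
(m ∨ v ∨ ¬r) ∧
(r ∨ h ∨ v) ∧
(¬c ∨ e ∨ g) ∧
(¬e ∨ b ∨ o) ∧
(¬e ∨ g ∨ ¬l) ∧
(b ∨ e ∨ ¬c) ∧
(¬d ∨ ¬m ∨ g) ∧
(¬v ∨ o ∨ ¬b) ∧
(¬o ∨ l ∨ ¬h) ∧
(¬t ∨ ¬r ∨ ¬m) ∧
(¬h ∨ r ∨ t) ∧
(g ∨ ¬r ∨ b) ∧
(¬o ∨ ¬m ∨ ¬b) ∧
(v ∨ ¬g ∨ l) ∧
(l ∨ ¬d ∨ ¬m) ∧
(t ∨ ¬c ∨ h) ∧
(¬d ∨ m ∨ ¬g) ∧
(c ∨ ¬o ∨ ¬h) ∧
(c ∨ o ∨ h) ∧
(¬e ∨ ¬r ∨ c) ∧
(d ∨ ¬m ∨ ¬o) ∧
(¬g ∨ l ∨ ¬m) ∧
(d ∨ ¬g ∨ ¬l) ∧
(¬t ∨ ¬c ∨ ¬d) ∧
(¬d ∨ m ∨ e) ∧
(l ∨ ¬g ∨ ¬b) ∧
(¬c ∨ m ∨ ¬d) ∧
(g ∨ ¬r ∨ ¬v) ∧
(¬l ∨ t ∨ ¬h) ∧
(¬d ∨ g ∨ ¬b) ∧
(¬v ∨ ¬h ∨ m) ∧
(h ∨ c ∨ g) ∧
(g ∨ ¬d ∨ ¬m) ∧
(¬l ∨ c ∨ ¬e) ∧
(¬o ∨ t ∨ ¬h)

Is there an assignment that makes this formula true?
No

No, the formula is not satisfiable.

No assignment of truth values to the variables can make all 60 clauses true simultaneously.

The formula is UNSAT (unsatisfiable).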